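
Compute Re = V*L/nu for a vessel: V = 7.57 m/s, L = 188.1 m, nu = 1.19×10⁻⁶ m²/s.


Formula: Re = V * L / nu
Step 1 — V * L = 7.57 * 188.1 = 1423.917 m^2/s
Step 2 — Re = 1423.917 / 1.19e-6 = 1.20e+09

1.20e+09


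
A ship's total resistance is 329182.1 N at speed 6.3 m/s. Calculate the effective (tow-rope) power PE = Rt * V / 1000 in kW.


Formula: PE = Rt * V / 1000 (kW)
Step 1 — PE (W) = 329182.1 * 6.3 = 2073847.23 W
Step 2 — PE (kW) = 2073847.23 / 1000 ≈ 2073.8 kW (5 s.f.)

2073.8 kW


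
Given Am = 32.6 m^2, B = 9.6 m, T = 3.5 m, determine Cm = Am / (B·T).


Formula: Cm = Am / (B * T)
Step 1 — B * T = 9.6 * 3.5 = 33.6 m^2
Step 2 — Cm = 32.6 / 33.6 ≈ 0.97024 (5 s.f.)

0.97024


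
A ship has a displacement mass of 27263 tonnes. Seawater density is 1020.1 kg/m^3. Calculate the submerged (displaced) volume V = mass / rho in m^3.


Formula: V = mass / rho
Step 1 — convert tonnes to kg: 27263 t * 1000 = 27263000 kg
Step 2 — V = 27263000 / 1020.1 ≈ 26726 m^3 (5 s.f.)

26726 m^3


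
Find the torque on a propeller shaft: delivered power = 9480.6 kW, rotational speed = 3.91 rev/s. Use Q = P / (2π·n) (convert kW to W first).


Formula: Q = P_W / (2 * pi * n)
Step 1 — P_W = 9480.6 kW * 1000 = 9480600.0 W
Step 2 — 2 * pi * n = 2 * pi * 3.91 = 24.567255
Step 3 — Q = 9480600.0 / 24.567255 ≈ 385900 N·m (5 s.f.)

385900 N·m


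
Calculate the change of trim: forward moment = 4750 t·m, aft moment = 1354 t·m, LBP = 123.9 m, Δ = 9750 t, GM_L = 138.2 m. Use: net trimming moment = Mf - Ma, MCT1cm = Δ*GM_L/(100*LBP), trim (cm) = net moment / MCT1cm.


Formula: net trimming moment = Mf - Ma; MCT1cm = Δ*GM_L/(100*LBP); trim = net moment / MCT1cm
Step 1 — net trimming moment = 4750 - 1354 = 3396 t·m
Step 2 — MCT1cm = 9750 * 138.2 / (100 * 123.9) = 108.753 t·m/cm
Step 3 — trim = 3396 / 108.753 ≈ 31.227 cm (5 s.f.)

31.227 cm


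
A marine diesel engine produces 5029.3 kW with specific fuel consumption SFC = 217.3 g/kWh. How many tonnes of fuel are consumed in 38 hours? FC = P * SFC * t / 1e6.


Formula: FC (tonnes) = P * SFC * t / 1,000,000
Step 1 — P * SFC * t = 5029.3 * 217.3 * 38 = 41528941.82 g
Step 2 — FC (tonnes) = 41528941.82 / 1,000,000 ≈ 41.529 tonnes (5 s.f.)

41.529 tonnes


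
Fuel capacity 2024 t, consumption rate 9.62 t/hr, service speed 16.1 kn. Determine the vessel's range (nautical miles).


Formula: endurance = fuel / rate; range = endurance * speed
Step 1 — endurance = 2024 / 9.62 = 210.395 hours
Step 2 — range = 210.395 * 16.1 ≈ 3387.4 nautical miles (5 s.f.)

3387.4 NM


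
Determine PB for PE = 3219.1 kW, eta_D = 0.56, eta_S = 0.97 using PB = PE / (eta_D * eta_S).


Formula: PB = PE / (eta_D * eta_S)
Step 1 — combined efficiency = eta_D * eta_S = 0.56 * 0.97 = 0.5432
Step 2 — PB = 3219.1 / 0.5432 ≈ 5926.2 kW (5 s.f.)

5926.2 kW


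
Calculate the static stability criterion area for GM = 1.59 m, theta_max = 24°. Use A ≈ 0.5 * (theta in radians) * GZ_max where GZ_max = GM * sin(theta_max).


Formula: GZ_max = GM * sin(theta); Area = 0.5 * theta_rad * GZ_max
Step 1 — GZ_max = 1.59 * sin(24°) = 1.59 * 0.406737 = 0.646712 m
Step 2 — theta_rad = 24 * pi/180 = 0.418879 rad
Step 3 — Area = 0.5 * 0.418879 * 0.646712 ≈ 0.13545 m·rad (5 s.f.)

0.13545 m·rad


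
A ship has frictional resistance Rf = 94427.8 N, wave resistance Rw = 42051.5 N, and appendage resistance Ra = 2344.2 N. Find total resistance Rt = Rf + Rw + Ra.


Formula: Rt = Rf + Rw + Ra
Substituting: Rt = 94427.8 + 42051.5 + 2344.2
Result: Rt = 138823.5 N

138823.5 N


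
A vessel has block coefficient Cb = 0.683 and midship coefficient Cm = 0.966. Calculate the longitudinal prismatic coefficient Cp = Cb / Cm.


Formula: Cp = Cb / Cm
Substituting: Cp = 0.683 / 0.966
Result: Cp ≈ 0.70704 (5 s.f.)

0.70704


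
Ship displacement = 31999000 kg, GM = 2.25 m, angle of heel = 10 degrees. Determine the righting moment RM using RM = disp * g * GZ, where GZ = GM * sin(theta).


Formula: GZ = GM * sin(theta); RM = disp * g * GZ
Step 1 — GZ = 2.25 * sin(10°) = 2.25 * 0.173648 = 0.390708 m
Step 2 — RM = 31999000 * 9.81 * 0.390708 ≈ 122650000 N·m (5 s.f.)

122650000 N·m


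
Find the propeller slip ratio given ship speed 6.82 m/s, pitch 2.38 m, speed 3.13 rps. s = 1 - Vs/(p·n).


Formula: s = 1 - Vs / (p * n)
Step 1 — p * n = 2.38 * 3.13 = 7.4494
Step 2 — Vs / (p*n) = 6.82 / 7.4494 = 0.91551 (6 d.p.)
Step 3 — s = 1 - 0.91551 = 0.08449

0.08449


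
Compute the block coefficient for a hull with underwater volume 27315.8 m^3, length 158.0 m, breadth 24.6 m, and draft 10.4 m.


Formula: Cb = V / (L * B * T)
Step 1 — L * B * T = 158.0 * 24.6 * 10.4 = 40422.72 m^3
Step 2 — Cb = 27315.8 / 40422.72 ≈ 0.67575 (5 s.f.)

0.67575


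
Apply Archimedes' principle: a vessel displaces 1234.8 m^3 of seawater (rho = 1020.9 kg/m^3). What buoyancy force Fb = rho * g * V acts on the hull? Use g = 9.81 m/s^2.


Formula: Fb = rho * g * V
Substituting: Fb = 1020.9 * 9.81 * 1234.8
Intermediate: 1020.9 * 9.81 = 10015.029
Result: Fb = 10015.029 * 1234.8 ≈ 12367000 N (5 s.f.)

12367000 N


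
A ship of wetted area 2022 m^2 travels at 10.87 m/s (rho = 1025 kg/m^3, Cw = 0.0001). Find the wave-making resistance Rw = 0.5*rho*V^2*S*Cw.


Formula: Rw = 0.5 * rho * V^2 * S * Cw
Step 1 — V^2 = 10.87^2 = 118.1569
Step 2 — 0.5 * rho * V^2 = 0.5 * 1025 * 118.1569 = 60555.41125
Step 3 — Rw = 60555.41125 * 2022 * 0.0001 ≈ 12244 N (5 s.f.)

12244 N


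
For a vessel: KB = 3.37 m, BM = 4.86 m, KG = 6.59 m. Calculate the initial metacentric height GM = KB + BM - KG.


Formula: GM = KB + BM - KG
Step 1 — KM = KB + BM = 3.37 + 4.86 = 8.23 m
Step 2 — GM = KM - KG = 8.23 - 6.59 = 1.64 m

1.64 m


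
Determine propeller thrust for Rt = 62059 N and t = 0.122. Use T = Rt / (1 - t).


Formula: T = Rt / (1 - t)
Step 1 — (1 - t) = 1 - 0.122 = 0.878
Step 2 — T = 62059 / 0.878 ≈ 70682 N (5 s.f.)

70682 N


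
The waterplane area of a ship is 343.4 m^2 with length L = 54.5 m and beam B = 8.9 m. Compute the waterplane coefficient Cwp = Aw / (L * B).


Formula: Cwp = Aw / (L * B)
Step 1 — L * B = 54.5 * 8.9 = 485.05 m^2
Step 2 — Cwp = 343.4 / 485.05 ≈ 0.70797 (5 s.f.)

0.70797


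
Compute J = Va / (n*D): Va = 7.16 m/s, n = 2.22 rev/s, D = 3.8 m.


Formula: J = Va / (n * D)
Step 1 — n * D = 2.22 * 3.8 = 8.436
Step 2 — J = 7.16 / 8.436 ≈ 0.84874 (5 s.f.)

0.84874


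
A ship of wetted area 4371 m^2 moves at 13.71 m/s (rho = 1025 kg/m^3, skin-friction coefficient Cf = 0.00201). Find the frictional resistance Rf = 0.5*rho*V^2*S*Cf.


Formula: Rf = 0.5 * rho * V^2 * S * Cf
Step 1 — V^2 = 13.71^2 = 187.9641
Step 2 — 0.5 * rho * V^2 = 0.5 * 1025 * 187.9641 = 96331.60125
Step 3 — Rf = 96331.60125 * 4371 * 0.00201 ≈ 846340 N (5 s.f.)

846340 N


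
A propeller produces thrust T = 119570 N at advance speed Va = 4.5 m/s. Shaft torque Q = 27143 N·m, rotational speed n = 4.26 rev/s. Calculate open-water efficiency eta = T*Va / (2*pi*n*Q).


Formula: eta = T * Va / (2 * pi * n * Q)
Step 1 — numerator = T * Va = 119570 * 4.5 = 538065.0
Step 2 — 2 * pi * n = 2 * pi * 4.26 = 26.766369
Step 3 — denominator = 26.766369 * 27143 = 726519.55
Step 4 — eta = 538065.0 / 726519.55 ≈ 0.74061 (5 s.f.)

0.74061


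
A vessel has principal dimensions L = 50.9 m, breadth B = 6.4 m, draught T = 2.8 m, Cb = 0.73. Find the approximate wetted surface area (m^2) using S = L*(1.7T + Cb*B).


Formula: S = 1.7*L*T + V/T with V = Cb*L*B*T, i.e. S = L * (1.7*T + Cb*B)
Step 1 — 1.7*T = 1.7 * 2.8 = 4.76 m
Step 2 — Cb*B = 0.73 * 6.4 = 4.672 m
Step 3 — 1.7*T + Cb*B = 4.76 + 4.672 = 9.432 m
Step 4 — S = 50.9 * 9.432 ≈ 480.09 m^2 (5 s.f.)

480.09 m^2


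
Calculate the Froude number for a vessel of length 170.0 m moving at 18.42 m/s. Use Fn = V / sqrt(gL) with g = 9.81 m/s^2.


Formula: Fn = V / sqrt(g * L)
Step 1 — g * L = 9.81 * 170.0 = 1667.7
Step 2 — sqrt(g * L) = sqrt(1667.7) = 40.837483
Step 3 — Fn = 18.42 / 40.837483 ≈ 0.45106 (5 s.f.)

0.45106


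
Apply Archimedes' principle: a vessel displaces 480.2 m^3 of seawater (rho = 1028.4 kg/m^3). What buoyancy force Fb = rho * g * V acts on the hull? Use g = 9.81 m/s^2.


Formula: Fb = rho * g * V
Substituting: Fb = 1028.4 * 9.81 * 480.2
Intermediate: 1028.4 * 9.81 = 10088.604
Result: Fb = 10088.604 * 480.2 ≈ 4844500 N (5 s.f.)

4844500 N


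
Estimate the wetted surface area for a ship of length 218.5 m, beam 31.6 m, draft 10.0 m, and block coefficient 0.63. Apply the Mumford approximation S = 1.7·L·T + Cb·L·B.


Formula: S = 1.7*L*T + V/T with V = Cb*L*B*T, i.e. S = L * (1.7*T + Cb*B)
Step 1 — 1.7*T = 1.7 * 10.0 = 17.0 m
Step 2 — Cb*B = 0.63 * 31.6 = 19.908 m
Step 3 — 1.7*T + Cb*B = 17.0 + 19.908 = 36.908 m
Step 4 — S = 218.5 * 36.908 ≈ 8064.4 m^2 (5 s.f.)

8064.4 m^2


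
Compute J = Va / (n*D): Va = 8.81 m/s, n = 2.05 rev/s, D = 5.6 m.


Formula: J = Va / (n * D)
Step 1 — n * D = 2.05 * 5.6 = 11.48
Step 2 — J = 8.81 / 11.48 ≈ 0.76742 (5 s.f.)

0.76742


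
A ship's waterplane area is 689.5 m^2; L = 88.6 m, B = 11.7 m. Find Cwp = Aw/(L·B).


Formula: Cwp = Aw / (L * B)
Step 1 — L * B = 88.6 * 11.7 = 1036.62 m^2
Step 2 — Cwp = 689.5 / 1036.62 ≈ 0.66514 (5 s.f.)

0.66514


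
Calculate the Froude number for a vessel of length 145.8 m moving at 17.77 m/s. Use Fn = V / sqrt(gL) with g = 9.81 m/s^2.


Formula: Fn = V / sqrt(g * L)
Step 1 — g * L = 9.81 * 145.8 = 1430.298
Step 2 — sqrt(g * L) = sqrt(1430.298) = 37.819281
Step 3 — Fn = 17.77 / 37.819281 ≈ 0.46987 (5 s.f.)

0.46987


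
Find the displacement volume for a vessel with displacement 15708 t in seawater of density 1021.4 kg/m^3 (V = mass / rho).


Formula: V = mass / rho
Step 1 — convert tonnes to kg: 15708 t * 1000 = 15708000 kg
Step 2 — V = 15708000 / 1021.4 ≈ 15379 m^3 (5 s.f.)

15379 m^3


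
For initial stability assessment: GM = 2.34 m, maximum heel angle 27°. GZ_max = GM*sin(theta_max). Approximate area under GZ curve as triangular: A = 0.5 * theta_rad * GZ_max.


Formula: GZ_max = GM * sin(theta); Area = 0.5 * theta_rad * GZ_max
Step 1 — GZ_max = 2.34 * sin(27°) = 2.34 * 0.45399 = 1.062337 m
Step 2 — theta_rad = 27 * pi/180 = 0.471239 rad
Step 3 — Area = 0.5 * 0.471239 * 1.062337 ≈ 0.25031 m·rad (5 s.f.)

0.25031 m·rad


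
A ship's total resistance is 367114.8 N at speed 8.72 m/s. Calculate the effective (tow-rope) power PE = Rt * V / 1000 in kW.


Formula: PE = Rt * V / 1000 (kW)
Step 1 — PE (W) = 367114.8 * 8.72 = 3201241.056 W
Step 2 — PE (kW) = 3201241.056 / 1000 ≈ 3201.2 kW (5 s.f.)

3201.2 kW


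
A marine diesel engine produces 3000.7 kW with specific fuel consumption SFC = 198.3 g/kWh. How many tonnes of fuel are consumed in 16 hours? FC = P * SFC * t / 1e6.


Formula: FC (tonnes) = P * SFC * t / 1,000,000
Step 1 — P * SFC * t = 3000.7 * 198.3 * 16 = 9520620.96 g
Step 2 — FC (tonnes) = 9520620.96 / 1,000,000 ≈ 9.5206 tonnes (5 s.f.)

9.5206 tonnes


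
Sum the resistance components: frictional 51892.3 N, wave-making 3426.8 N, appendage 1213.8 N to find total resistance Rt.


Formula: Rt = Rf + Rw + Ra
Substituting: Rt = 51892.3 + 3426.8 + 1213.8
Result: Rt = 56532.9 N

56532.9 N


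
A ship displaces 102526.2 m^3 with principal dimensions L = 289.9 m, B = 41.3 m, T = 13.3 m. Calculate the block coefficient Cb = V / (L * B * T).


Formula: Cb = V / (L * B * T)
Step 1 — L * B * T = 289.9 * 41.3 * 13.3 = 159239.171 m^3
Step 2 — Cb = 102526.2 / 159239.171 ≈ 0.64385 (5 s.f.)

0.64385


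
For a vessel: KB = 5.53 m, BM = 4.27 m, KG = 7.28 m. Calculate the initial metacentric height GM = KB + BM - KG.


Formula: GM = KB + BM - KG
Step 1 — KM = KB + BM = 5.53 + 4.27 = 9.8 m
Step 2 — GM = KM - KG = 9.8 - 7.28 = 2.52 m

2.52 m


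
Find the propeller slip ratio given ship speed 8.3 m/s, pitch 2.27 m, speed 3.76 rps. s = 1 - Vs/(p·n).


Formula: s = 1 - Vs / (p * n)
Step 1 — p * n = 2.27 * 3.76 = 8.5352
Step 2 — Vs / (p*n) = 8.3 / 8.5352 = 0.972444 (6 d.p.)
Step 3 — s = 1 - 0.972444 = 0.027556

0.027556


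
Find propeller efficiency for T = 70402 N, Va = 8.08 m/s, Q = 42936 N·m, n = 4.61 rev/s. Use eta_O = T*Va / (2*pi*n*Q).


Formula: eta = T * Va / (2 * pi * n * Q)
Step 1 — numerator = T * Va = 70402 * 8.08 = 568848.16
Step 2 — 2 * pi * n = 2 * pi * 4.61 = 28.965484
Step 3 — denominator = 28.965484 * 42936 = 1243662.02
Step 4 — eta = 568848.16 / 1243662.02 ≈ 0.45740 (5 s.f.)

0.45740


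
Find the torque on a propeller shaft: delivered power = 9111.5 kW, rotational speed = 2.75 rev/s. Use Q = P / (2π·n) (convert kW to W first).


Formula: Q = P_W / (2 * pi * n)
Step 1 — P_W = 9111.5 kW * 1000 = 9111500.0 W
Step 2 — 2 * pi * n = 2 * pi * 2.75 = 17.27876
Step 3 — Q = 9111500.0 / 17.27876 ≈ 527320 N·m (5 s.f.)

527320 N·m


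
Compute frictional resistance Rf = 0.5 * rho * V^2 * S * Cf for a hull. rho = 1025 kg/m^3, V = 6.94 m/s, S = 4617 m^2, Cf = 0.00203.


Formula: Rf = 0.5 * rho * V^2 * S * Cf
Step 1 — V^2 = 6.94^2 = 48.1636
Step 2 — 0.5 * rho * V^2 = 0.5 * 1025 * 48.1636 = 24683.845
Step 3 — Rf = 24683.845 * 4617 * 0.00203 ≈ 231350 N (5 s.f.)

231350 N


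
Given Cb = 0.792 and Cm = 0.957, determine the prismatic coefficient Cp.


Formula: Cp = Cb / Cm
Substituting: Cp = 0.792 / 0.957
Result: Cp ≈ 0.82759 (5 s.f.)

0.82759


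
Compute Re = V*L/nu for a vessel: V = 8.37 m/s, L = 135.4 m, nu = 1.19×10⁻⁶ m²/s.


Formula: Re = V * L / nu
Step 1 — V * L = 8.37 * 135.4 = 1133.298 m^2/s
Step 2 — Re = 1133.298 / 1.19e-6 = 9.52e+08

9.52e+08


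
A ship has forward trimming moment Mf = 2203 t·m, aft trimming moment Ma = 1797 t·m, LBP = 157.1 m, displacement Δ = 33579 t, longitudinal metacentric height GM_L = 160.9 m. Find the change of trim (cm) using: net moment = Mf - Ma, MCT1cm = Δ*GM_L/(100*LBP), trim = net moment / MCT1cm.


Formula: net trimming moment = Mf - Ma; MCT1cm = Δ*GM_L/(100*LBP); trim = net moment / MCT1cm
Step 1 — net trimming moment = 2203 - 1797 = 406 t·m
Step 2 — MCT1cm = 33579 * 160.9 / (100 * 157.1) = 343.9122 t·m/cm
Step 3 — trim = 406 / 343.9122 ≈ 1.1805 cm (5 s.f.)

1.1805 cm


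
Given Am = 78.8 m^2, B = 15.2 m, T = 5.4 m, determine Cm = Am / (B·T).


Formula: Cm = Am / (B * T)
Step 1 — B * T = 15.2 * 5.4 = 82.08 m^2
Step 2 — Cm = 78.8 / 82.08 ≈ 0.96004 (5 s.f.)

0.96004


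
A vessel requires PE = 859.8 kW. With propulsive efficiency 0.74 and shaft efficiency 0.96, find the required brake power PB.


Formula: PB = PE / (eta_D * eta_S)
Step 1 — combined efficiency = eta_D * eta_S = 0.74 * 0.96 = 0.7104
Step 2 — PB = 859.8 / 0.7104 ≈ 1210.3 kW (5 s.f.)

1210.3 kW


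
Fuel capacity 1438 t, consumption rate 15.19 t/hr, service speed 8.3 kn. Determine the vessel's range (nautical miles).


Formula: endurance = fuel / rate; range = endurance * speed
Step 1 — endurance = 1438 / 15.19 = 94.6675 hours
Step 2 — range = 94.6675 * 8.3 ≈ 785.74 nautical miles (5 s.f.)

785.74 NM


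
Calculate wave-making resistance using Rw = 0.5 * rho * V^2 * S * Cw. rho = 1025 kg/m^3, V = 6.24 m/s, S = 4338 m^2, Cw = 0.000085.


Formula: Rw = 0.5 * rho * V^2 * S * Cw
Step 1 — V^2 = 6.24^2 = 38.9376
Step 2 — 0.5 * rho * V^2 = 0.5 * 1025 * 38.9376 = 19955.52
Step 3 — Rw = 19955.52 * 4338 * 0.000085 ≈ 7358.2 N (5 s.f.)

7358.2 N


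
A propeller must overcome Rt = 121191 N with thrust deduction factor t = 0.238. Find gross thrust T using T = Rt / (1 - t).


Formula: T = Rt / (1 - t)
Step 1 — (1 - t) = 1 - 0.238 = 0.762
Step 2 — T = 121191 / 0.762 ≈ 159040 N (5 s.f.)

159040 N


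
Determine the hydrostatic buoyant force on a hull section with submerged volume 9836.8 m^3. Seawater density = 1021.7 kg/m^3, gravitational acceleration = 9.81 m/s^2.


Formula: Fb = rho * g * V
Substituting: Fb = 1021.7 * 9.81 * 9836.8
Intermediate: 1021.7 * 9.81 = 10022.877
Result: Fb = 10022.877 * 9836.8 ≈ 98593000 N (5 s.f.)

98593000 N


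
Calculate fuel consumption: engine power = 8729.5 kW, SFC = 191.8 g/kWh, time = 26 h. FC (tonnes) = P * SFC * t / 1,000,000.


Formula: FC (tonnes) = P * SFC * t / 1,000,000
Step 1 — P * SFC * t = 8729.5 * 191.8 * 26 = 43532270.6 g
Step 2 — FC (tonnes) = 43532270.6 / 1,000,000 ≈ 43.532 tonnes (5 s.f.)

43.532 tonnes


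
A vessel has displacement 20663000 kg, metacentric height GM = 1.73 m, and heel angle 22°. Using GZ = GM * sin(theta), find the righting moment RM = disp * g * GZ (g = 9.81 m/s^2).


Formula: GZ = GM * sin(theta); RM = disp * g * GZ
Step 1 — GZ = 1.73 * sin(22°) = 1.73 * 0.374607 = 0.64807 m
Step 2 — RM = 20663000 * 9.81 * 0.64807 ≈ 131370000 N·m (5 s.f.)

131370000 N·m


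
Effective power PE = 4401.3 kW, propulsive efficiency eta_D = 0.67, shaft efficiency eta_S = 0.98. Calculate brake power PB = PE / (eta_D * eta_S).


Formula: PB = PE / (eta_D * eta_S)
Step 1 — combined efficiency = eta_D * eta_S = 0.67 * 0.98 = 0.6566
Step 2 — PB = 4401.3 / 0.6566 ≈ 6703.2 kW (5 s.f.)

6703.2 kW


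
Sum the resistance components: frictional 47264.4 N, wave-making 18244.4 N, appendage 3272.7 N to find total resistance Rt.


Formula: Rt = Rf + Rw + Ra
Substituting: Rt = 47264.4 + 18244.4 + 3272.7
Result: Rt = 68781.5 N

68781.5 N


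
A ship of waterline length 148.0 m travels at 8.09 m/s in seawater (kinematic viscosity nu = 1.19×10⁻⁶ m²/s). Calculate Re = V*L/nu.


Formula: Re = V * L / nu
Step 1 — V * L = 8.09 * 148.0 = 1197.32 m^2/s
Step 2 — Re = 1197.32 / 1.19e-6 = 1.01e+09

1.01e+09


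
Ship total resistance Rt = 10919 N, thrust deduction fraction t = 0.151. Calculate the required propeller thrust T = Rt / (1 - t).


Formula: T = Rt / (1 - t)
Step 1 — (1 - t) = 1 - 0.151 = 0.849
Step 2 — T = 10919 / 0.849 ≈ 12861 N (5 s.f.)

12861 N


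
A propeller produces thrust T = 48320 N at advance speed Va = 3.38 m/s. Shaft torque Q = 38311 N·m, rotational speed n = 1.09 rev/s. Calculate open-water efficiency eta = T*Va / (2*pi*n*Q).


Formula: eta = T * Va / (2 * pi * n * Q)
Step 1 — numerator = T * Va = 48320 * 3.38 = 163321.6
Step 2 — 2 * pi * n = 2 * pi * 1.09 = 6.848672
Step 3 — denominator = 6.848672 * 38311 = 262379.47
Step 4 — eta = 163321.6 / 262379.47 ≈ 0.62246 (5 s.f.)

0.62246


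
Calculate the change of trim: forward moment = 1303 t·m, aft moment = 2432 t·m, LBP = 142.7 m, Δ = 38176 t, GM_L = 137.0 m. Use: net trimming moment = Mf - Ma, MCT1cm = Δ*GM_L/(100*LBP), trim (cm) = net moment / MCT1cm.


Formula: net trimming moment = Mf - Ma; MCT1cm = Δ*GM_L/(100*LBP); trim = net moment / MCT1cm
Step 1 — net trimming moment = 1303 - 2432 = -1129 t·m
Step 2 — MCT1cm = 38176 * 137.0 / (100 * 142.7) = 366.511 t·m/cm
Step 3 — trim = -1129 / 366.511 ≈ -3.0804 cm (5 s.f.)

-3.0804 cm


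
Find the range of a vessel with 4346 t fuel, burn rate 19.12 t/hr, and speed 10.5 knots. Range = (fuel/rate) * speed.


Formula: endurance = fuel / rate; range = endurance * speed
Step 1 — endurance = 4346 / 19.12 = 227.3013 hours
Step 2 — range = 227.3013 * 10.5 ≈ 2386.7 nautical miles (5 s.f.)

2386.7 NM


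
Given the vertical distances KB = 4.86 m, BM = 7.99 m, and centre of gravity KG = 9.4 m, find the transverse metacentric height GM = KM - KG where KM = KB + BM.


Formula: GM = KB + BM - KG
Step 1 — KM = KB + BM = 4.86 + 7.99 = 12.85 m
Step 2 — GM = KM - KG = 12.85 - 9.4 = 3.45 m

3.45 m


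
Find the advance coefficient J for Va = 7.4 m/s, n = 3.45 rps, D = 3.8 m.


Formula: J = Va / (n * D)
Step 1 — n * D = 3.45 * 3.8 = 13.11
Step 2 — J = 7.4 / 13.11 ≈ 0.56445 (5 s.f.)

0.56445


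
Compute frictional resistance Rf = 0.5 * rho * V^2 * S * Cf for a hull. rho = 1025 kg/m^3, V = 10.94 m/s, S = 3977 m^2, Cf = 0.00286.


Formula: Rf = 0.5 * rho * V^2 * S * Cf
Step 1 — V^2 = 10.94^2 = 119.6836
Step 2 — 0.5 * rho * V^2 = 0.5 * 1025 * 119.6836 = 61337.845
Step 3 — Rf = 61337.845 * 3977 * 0.00286 ≈ 697670 N (5 s.f.)

697670 N


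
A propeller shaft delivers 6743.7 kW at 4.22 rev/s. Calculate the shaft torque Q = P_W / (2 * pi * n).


Formula: Q = P_W / (2 * pi * n)
Step 1 — P_W = 6743.7 kW * 1000 = 6743700.0 W
Step 2 — 2 * pi * n = 2 * pi * 4.22 = 26.515042
Step 3 — Q = 6743700.0 / 26.515042 ≈ 254330 N·m (5 s.f.)

254330 N·m


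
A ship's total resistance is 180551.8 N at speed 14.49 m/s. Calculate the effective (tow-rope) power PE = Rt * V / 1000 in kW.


Formula: PE = Rt * V / 1000 (kW)
Step 1 — PE (W) = 180551.8 * 14.49 = 2616195.582 W
Step 2 — PE (kW) = 2616195.582 / 1000 ≈ 2616.2 kW (5 s.f.)

2616.2 kW


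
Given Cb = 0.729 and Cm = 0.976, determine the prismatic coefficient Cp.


Formula: Cp = Cb / Cm
Substituting: Cp = 0.729 / 0.976
Result: Cp ≈ 0.74693 (5 s.f.)

0.74693


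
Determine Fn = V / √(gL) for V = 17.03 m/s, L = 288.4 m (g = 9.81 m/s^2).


Formula: Fn = V / sqrt(g * L)
Step 1 — g * L = 9.81 * 288.4 = 2829.204
Step 2 — sqrt(g * L) = sqrt(2829.204) = 53.190262
Step 3 — Fn = 17.03 / 53.190262 ≈ 0.32017 (5 s.f.)

0.32017


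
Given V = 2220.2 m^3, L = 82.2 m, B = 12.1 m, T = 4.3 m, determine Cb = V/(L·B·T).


Formula: Cb = V / (L * B * T)
Step 1 — L * B * T = 82.2 * 12.1 * 4.3 = 4276.866 m^3
Step 2 — Cb = 2220.2 / 4276.866 ≈ 0.51912 (5 s.f.)

0.51912


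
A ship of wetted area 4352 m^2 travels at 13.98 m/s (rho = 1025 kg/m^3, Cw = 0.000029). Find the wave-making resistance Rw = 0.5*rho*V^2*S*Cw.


Formula: Rw = 0.5 * rho * V^2 * S * Cw
Step 1 — V^2 = 13.98^2 = 195.4404
Step 2 — 0.5 * rho * V^2 = 0.5 * 1025 * 195.4404 = 100163.205
Step 3 — Rw = 100163.205 * 4352 * 0.000029 ≈ 12641 N (5 s.f.)

12641 N


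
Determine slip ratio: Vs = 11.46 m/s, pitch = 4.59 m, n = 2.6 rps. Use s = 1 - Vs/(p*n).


Formula: s = 1 - Vs / (p * n)
Step 1 — p * n = 4.59 * 2.6 = 11.934
Step 2 — Vs / (p*n) = 11.46 / 11.934 = 0.960282 (6 d.p.)
Step 3 — s = 1 - 0.960282 = 0.039718

0.039718


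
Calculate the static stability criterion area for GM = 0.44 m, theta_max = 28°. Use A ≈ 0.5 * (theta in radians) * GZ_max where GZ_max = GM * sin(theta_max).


Formula: GZ_max = GM * sin(theta); Area = 0.5 * theta_rad * GZ_max
Step 1 — GZ_max = 0.44 * sin(28°) = 0.44 * 0.469472 = 0.206568 m
Step 2 — theta_rad = 28 * pi/180 = 0.488692 rad
Step 3 — Area = 0.5 * 0.488692 * 0.206568 ≈ 0.050474 m·rad (5 s.f.)

0.050474 m·rad


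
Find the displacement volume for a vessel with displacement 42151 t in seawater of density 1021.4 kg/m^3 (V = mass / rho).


Formula: V = mass / rho
Step 1 — convert tonnes to kg: 42151 t * 1000 = 42151000 kg
Step 2 — V = 42151000 / 1021.4 ≈ 41268 m^3 (5 s.f.)

41268 m^3


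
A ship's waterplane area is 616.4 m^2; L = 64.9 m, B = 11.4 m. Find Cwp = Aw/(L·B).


Formula: Cwp = Aw / (L * B)
Step 1 — L * B = 64.9 * 11.4 = 739.86 m^2
Step 2 — Cwp = 616.4 / 739.86 ≈ 0.83313 (5 s.f.)

0.83313


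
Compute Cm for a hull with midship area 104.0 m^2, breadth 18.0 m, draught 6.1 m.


Formula: Cm = Am / (B * T)
Step 1 — B * T = 18.0 * 6.1 = 109.8 m^2
Step 2 — Cm = 104.0 / 109.8 ≈ 0.94718 (5 s.f.)

0.94718


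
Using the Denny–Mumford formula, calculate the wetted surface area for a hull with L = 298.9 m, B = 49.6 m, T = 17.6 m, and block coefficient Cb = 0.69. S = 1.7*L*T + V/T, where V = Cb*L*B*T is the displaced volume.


Formula: S = 1.7*L*T + V/T with V = Cb*L*B*T, i.e. S = L * (1.7*T + Cb*B)
Step 1 — 1.7*T = 1.7 * 17.6 = 29.92 m
Step 2 — Cb*B = 0.69 * 49.6 = 34.224 m
Step 3 — 1.7*T + Cb*B = 29.92 + 34.224 = 64.144 m
Step 4 — S = 298.9 * 64.144 ≈ 19173 m^2 (5 s.f.)

19173 m^2


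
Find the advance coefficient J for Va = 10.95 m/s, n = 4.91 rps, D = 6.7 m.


Formula: J = Va / (n * D)
Step 1 — n * D = 4.91 * 6.7 = 32.897
Step 2 — J = 10.95 / 32.897 ≈ 0.33286 (5 s.f.)

0.33286


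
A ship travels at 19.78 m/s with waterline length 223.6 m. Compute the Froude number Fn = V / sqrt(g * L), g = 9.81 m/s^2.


Formula: Fn = V / sqrt(g * L)
Step 1 — g * L = 9.81 * 223.6 = 2193.516
Step 2 — sqrt(g * L) = sqrt(2193.516) = 46.834987
Step 3 — Fn = 19.78 / 46.834987 ≈ 0.42233 (5 s.f.)

0.42233


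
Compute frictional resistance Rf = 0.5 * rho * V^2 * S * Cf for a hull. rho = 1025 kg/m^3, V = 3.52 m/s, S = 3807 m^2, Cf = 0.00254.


Formula: Rf = 0.5 * rho * V^2 * S * Cf
Step 1 — V^2 = 3.52^2 = 12.3904
Step 2 — 0.5 * rho * V^2 = 0.5 * 1025 * 12.3904 = 6350.08
Step 3 — Rf = 6350.08 * 3807 * 0.00254 ≈ 61404 N (5 s.f.)

61404 N


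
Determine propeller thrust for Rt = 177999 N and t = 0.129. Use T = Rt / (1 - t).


Formula: T = Rt / (1 - t)
Step 1 — (1 - t) = 1 - 0.129 = 0.871
Step 2 — T = 177999 / 0.871 ≈ 204360 N (5 s.f.)

204360 N


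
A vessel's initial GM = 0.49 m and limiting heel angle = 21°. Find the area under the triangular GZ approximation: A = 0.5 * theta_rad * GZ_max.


Formula: GZ_max = GM * sin(theta); Area = 0.5 * theta_rad * GZ_max
Step 1 — GZ_max = 0.49 * sin(21°) = 0.49 * 0.358368 = 0.1756 m
Step 2 — theta_rad = 21 * pi/180 = 0.366519 rad
Step 3 — Area = 0.5 * 0.366519 * 0.1756 ≈ 0.032180 m·rad (5 s.f.)

0.032180 m·rad


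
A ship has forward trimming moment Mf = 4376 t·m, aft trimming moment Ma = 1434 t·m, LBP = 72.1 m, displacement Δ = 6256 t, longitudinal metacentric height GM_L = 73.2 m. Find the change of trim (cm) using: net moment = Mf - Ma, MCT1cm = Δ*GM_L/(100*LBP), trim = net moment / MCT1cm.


Formula: net trimming moment = Mf - Ma; MCT1cm = Δ*GM_L/(100*LBP); trim = net moment / MCT1cm
Step 1 — net trimming moment = 4376 - 1434 = 2942 t·m
Step 2 — MCT1cm = 6256 * 73.2 / (100 * 72.1) = 63.5145 t·m/cm
Step 3 — trim = 2942 / 63.5145 ≈ 46.320 cm (5 s.f.)

46.320 cm


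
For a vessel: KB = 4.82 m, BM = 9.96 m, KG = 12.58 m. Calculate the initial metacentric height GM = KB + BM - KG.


Formula: GM = KB + BM - KG
Step 1 — KM = KB + BM = 4.82 + 9.96 = 14.78 m
Step 2 — GM = KM - KG = 14.78 - 12.58 = 2.2 m

2.2 m


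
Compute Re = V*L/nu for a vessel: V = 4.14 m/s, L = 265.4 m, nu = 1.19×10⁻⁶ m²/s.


Formula: Re = V * L / nu
Step 1 — V * L = 4.14 * 265.4 = 1098.756 m^2/s
Step 2 — Re = 1098.756 / 1.19e-6 = 9.23e+08

9.23e+08


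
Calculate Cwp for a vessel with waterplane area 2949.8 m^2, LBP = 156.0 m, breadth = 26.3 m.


Formula: Cwp = Aw / (L * B)
Step 1 — L * B = 156.0 * 26.3 = 4102.8 m^2
Step 2 — Cwp = 2949.8 / 4102.8 ≈ 0.71897 (5 s.f.)

0.71897


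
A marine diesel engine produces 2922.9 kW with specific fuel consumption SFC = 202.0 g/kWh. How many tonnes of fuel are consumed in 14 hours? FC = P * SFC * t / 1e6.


Formula: FC (tonnes) = P * SFC * t / 1,000,000
Step 1 — P * SFC * t = 2922.9 * 202.0 * 14 = 8265961.2 g
Step 2 — FC (tonnes) = 8265961.2 / 1,000,000 ≈ 8.2660 tonnes (5 s.f.)

8.2660 tonnes


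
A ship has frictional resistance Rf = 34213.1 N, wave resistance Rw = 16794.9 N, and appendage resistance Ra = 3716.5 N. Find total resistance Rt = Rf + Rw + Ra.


Formula: Rt = Rf + Rw + Ra
Substituting: Rt = 34213.1 + 16794.9 + 3716.5
Result: Rt = 54724.5 N

54724.5 N


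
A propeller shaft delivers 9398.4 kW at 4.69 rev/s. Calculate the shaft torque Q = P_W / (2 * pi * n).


Formula: Q = P_W / (2 * pi * n)
Step 1 — P_W = 9398.4 kW * 1000 = 9398400.0 W
Step 2 — 2 * pi * n = 2 * pi * 4.69 = 29.468139
Step 3 — Q = 9398400.0 / 29.468139 ≈ 318930 N·m (5 s.f.)

318930 N·m


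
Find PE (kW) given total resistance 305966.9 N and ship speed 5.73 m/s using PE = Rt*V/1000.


Formula: PE = Rt * V / 1000 (kW)
Step 1 — PE (W) = 305966.9 * 5.73 = 1753190.337 W
Step 2 — PE (kW) = 1753190.337 / 1000 ≈ 1753.2 kW (5 s.f.)

1753.2 kW


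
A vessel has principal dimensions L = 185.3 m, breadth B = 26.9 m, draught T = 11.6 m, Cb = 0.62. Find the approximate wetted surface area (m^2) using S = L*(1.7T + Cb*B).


Formula: S = 1.7*L*T + V/T with V = Cb*L*B*T, i.e. S = L * (1.7*T + Cb*B)
Step 1 — 1.7*T = 1.7 * 11.6 = 19.72 m
Step 2 — Cb*B = 0.62 * 26.9 = 16.678 m
Step 3 — 1.7*T + Cb*B = 19.72 + 16.678 = 36.398 m
Step 4 — S = 185.3 * 36.398 ≈ 6744.5 m^2 (5 s.f.)

6744.5 m^2


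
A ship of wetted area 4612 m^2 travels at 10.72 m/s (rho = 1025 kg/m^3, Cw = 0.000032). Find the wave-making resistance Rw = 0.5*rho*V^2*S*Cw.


Formula: Rw = 0.5 * rho * V^2 * S * Cw
Step 1 — V^2 = 10.72^2 = 114.9184
Step 2 — 0.5 * rho * V^2 = 0.5 * 1025 * 114.9184 = 58895.68
Step 3 — Rw = 58895.68 * 4612 * 0.000032 ≈ 8692.1 N (5 s.f.)

8692.1 N


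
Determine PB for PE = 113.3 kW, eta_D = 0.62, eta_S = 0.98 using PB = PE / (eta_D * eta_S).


Formula: PB = PE / (eta_D * eta_S)
Step 1 — combined efficiency = eta_D * eta_S = 0.62 * 0.98 = 0.6076
Step 2 — PB = 113.3 / 0.6076 ≈ 186.47 kW (5 s.f.)

186.47 kW


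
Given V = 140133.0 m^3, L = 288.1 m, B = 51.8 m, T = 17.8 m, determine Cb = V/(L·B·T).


Formula: Cb = V / (L * B * T)
Step 1 — L * B * T = 288.1 * 51.8 * 17.8 = 265639.724 m^3
Step 2 — Cb = 140133.0 / 265639.724 ≈ 0.52753 (5 s.f.)

0.52753


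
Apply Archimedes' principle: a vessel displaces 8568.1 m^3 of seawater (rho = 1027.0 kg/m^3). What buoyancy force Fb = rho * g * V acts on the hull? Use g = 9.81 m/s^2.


Formula: Fb = rho * g * V
Substituting: Fb = 1027.0 * 9.81 * 8568.1
Intermediate: 1027.0 * 9.81 = 10074.87
Result: Fb = 10074.87 * 8568.1 ≈ 86322000 N (5 s.f.)

86322000 N


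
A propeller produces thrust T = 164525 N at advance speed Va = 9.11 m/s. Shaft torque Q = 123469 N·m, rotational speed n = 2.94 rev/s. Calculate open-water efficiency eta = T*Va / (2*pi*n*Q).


Formula: eta = T * Va / (2 * pi * n * Q)
Step 1 — numerator = T * Va = 164525 * 9.11 = 1498822.75
Step 2 — 2 * pi * n = 2 * pi * 2.94 = 18.472565
Step 3 — denominator = 18.472565 * 123469 = 2280789.13
Step 4 — eta = 1498822.75 / 2280789.13 ≈ 0.65715 (5 s.f.)

0.65715


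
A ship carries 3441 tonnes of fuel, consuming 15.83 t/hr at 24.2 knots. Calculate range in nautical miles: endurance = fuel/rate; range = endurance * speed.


Formula: endurance = fuel / rate; range = endurance * speed
Step 1 — endurance = 3441 / 15.83 = 217.3721 hours
Step 2 — range = 217.3721 * 24.2 ≈ 5260.4 nautical miles (5 s.f.)

5260.4 NM


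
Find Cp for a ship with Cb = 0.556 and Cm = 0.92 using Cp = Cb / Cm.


Formula: Cp = Cb / Cm
Substituting: Cp = 0.556 / 0.92
Result: Cp ≈ 0.60435 (5 s.f.)

0.60435


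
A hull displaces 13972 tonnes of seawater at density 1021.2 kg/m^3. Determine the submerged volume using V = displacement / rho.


Formula: V = mass / rho
Step 1 — convert tonnes to kg: 13972 t * 1000 = 13972000 kg
Step 2 — V = 13972000 / 1021.2 ≈ 13682 m^3 (5 s.f.)

13682 m^3


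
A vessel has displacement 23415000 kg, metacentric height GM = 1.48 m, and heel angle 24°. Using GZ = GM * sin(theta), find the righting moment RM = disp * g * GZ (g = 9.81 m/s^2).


Formula: GZ = GM * sin(theta); RM = disp * g * GZ
Step 1 — GZ = 1.48 * sin(24°) = 1.48 * 0.406737 = 0.601971 m
Step 2 — RM = 23415000 * 9.81 * 0.601971 ≈ 138270000 N·m (5 s.f.)

138270000 N·m


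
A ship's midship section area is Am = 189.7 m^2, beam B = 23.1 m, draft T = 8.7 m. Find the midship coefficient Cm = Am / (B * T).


Formula: Cm = Am / (B * T)
Step 1 — B * T = 23.1 * 8.7 = 200.97 m^2
Step 2 — Cm = 189.7 / 200.97 ≈ 0.94392 (5 s.f.)

0.94392


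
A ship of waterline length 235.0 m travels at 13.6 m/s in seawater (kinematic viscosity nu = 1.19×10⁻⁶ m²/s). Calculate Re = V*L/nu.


Formula: Re = V * L / nu
Step 1 — V * L = 13.6 * 235.0 = 3196.0 m^2/s
Step 2 — Re = 3196.0 / 1.19e-6 = 2.69e+09

2.69e+09


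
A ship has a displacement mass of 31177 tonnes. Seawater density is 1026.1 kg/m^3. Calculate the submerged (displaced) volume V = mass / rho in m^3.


Formula: V = mass / rho
Step 1 — convert tonnes to kg: 31177 t * 1000 = 31177000 kg
Step 2 — V = 31177000 / 1026.1 ≈ 30384 m^3 (5 s.f.)

30384 m^3


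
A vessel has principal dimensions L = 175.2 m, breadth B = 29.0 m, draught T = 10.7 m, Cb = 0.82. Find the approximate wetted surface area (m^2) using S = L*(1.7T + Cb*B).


Formula: S = 1.7*L*T + V/T with V = Cb*L*B*T, i.e. S = L * (1.7*T + Cb*B)
Step 1 — 1.7*T = 1.7 * 10.7 = 18.19 m
Step 2 — Cb*B = 0.82 * 29.0 = 23.78 m
Step 3 — 1.7*T + Cb*B = 18.19 + 23.78 = 41.97 m
Step 4 — S = 175.2 * 41.97 ≈ 7353.1 m^2 (5 s.f.)

7353.1 m^2


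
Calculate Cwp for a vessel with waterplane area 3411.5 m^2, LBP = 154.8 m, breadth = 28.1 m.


Formula: Cwp = Aw / (L * B)
Step 1 — L * B = 154.8 * 28.1 = 4349.88 m^2
Step 2 — Cwp = 3411.5 / 4349.88 ≈ 0.78427 (5 s.f.)

0.78427


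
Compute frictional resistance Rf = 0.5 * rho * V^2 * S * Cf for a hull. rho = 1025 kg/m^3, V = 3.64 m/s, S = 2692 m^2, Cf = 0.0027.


Formula: Rf = 0.5 * rho * V^2 * S * Cf
Step 1 — V^2 = 3.64^2 = 13.2496
Step 2 — 0.5 * rho * V^2 = 0.5 * 1025 * 13.2496 = 6790.42
Step 3 — Rf = 6790.42 * 2692 * 0.0027 ≈ 49355 N (5 s.f.)

49355 N


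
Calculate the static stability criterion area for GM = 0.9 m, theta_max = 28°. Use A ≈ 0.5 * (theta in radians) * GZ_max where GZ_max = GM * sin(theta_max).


Formula: GZ_max = GM * sin(theta); Area = 0.5 * theta_rad * GZ_max
Step 1 — GZ_max = 0.9 * sin(28°) = 0.9 * 0.469472 = 0.422525 m
Step 2 — theta_rad = 28 * pi/180 = 0.488692 rad
Step 3 — Area = 0.5 * 0.488692 * 0.422525 ≈ 0.10324 m·rad (5 s.f.)

0.10324 m·rad


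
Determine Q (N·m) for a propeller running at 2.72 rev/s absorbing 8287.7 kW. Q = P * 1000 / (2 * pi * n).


Formula: Q = P_W / (2 * pi * n)
Step 1 — P_W = 8287.7 kW * 1000 = 8287700.0 W
Step 2 — 2 * pi * n = 2 * pi * 2.72 = 17.090264
Step 3 — Q = 8287700.0 / 17.090264 ≈ 484940 N·m (5 s.f.)

484940 N·m


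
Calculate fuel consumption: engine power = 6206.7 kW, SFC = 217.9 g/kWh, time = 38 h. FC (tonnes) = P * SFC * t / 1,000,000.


Formula: FC (tonnes) = P * SFC * t / 1,000,000
Step 1 — P * SFC * t = 6206.7 * 217.9 * 38 = 51392717.34 g
Step 2 — FC (tonnes) = 51392717.34 / 1,000,000 ≈ 51.393 tonnes (5 s.f.)

51.393 tonnes


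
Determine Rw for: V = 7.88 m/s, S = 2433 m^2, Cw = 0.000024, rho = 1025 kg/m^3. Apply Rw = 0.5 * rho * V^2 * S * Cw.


Formula: Rw = 0.5 * rho * V^2 * S * Cw
Step 1 — V^2 = 7.88^2 = 62.0944
Step 2 — 0.5 * rho * V^2 = 0.5 * 1025 * 62.0944 = 31823.38
Step 3 — Rw = 31823.38 * 2433 * 0.000024 ≈ 1858.2 N (5 s.f.)

1858.2 N


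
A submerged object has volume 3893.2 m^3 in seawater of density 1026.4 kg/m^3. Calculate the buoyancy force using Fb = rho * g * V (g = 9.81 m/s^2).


Formula: Fb = rho * g * V
Substituting: Fb = 1026.4 * 9.81 * 3893.2
Intermediate: 1026.4 * 9.81 = 10068.984
Result: Fb = 10068.984 * 3893.2 ≈ 39201000 N (5 s.f.)

39201000 N


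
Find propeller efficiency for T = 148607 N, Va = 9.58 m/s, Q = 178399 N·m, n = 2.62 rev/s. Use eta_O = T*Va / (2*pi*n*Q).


Formula: eta = T * Va / (2 * pi * n * Q)
Step 1 — numerator = T * Va = 148607 * 9.58 = 1423655.06
Step 2 — 2 * pi * n = 2 * pi * 2.62 = 16.461946
Step 3 — denominator = 16.461946 * 178399 = 2936794.7
Step 4 — eta = 1423655.06 / 2936794.7 ≈ 0.48476 (5 s.f.)

0.48476


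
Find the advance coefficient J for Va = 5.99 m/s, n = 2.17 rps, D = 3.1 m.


Formula: J = Va / (n * D)
Step 1 — n * D = 2.17 * 3.1 = 6.727
Step 2 — J = 5.99 / 6.727 ≈ 0.89044 (5 s.f.)

0.89044


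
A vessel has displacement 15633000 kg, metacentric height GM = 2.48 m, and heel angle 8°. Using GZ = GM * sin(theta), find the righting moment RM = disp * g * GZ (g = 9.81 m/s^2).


Formula: GZ = GM * sin(theta); RM = disp * g * GZ
Step 1 — GZ = 2.48 * sin(8°) = 2.48 * 0.139173 = 0.345149 m
Step 2 — RM = 15633000 * 9.81 * 0.345149 ≈ 52932000 N·m (5 s.f.)

52932000 N·m


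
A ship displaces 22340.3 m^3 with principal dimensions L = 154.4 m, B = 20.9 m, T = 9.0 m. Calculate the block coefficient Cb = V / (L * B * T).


Formula: Cb = V / (L * B * T)
Step 1 — L * B * T = 154.4 * 20.9 * 9.0 = 29042.64 m^3
Step 2 — Cb = 22340.3 / 29042.64 ≈ 0.76922 (5 s.f.)

0.76922


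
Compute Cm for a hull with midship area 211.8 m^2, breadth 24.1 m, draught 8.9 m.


Formula: Cm = Am / (B * T)
Step 1 — B * T = 24.1 * 8.9 = 214.49 m^2
Step 2 — Cm = 211.8 / 214.49 ≈ 0.98746 (5 s.f.)

0.98746


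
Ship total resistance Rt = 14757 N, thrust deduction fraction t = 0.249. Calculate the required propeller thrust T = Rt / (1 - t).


Formula: T = Rt / (1 - t)
Step 1 — (1 - t) = 1 - 0.249 = 0.751
Step 2 — T = 14757 / 0.751 ≈ 19650 N (5 s.f.)

19650 N


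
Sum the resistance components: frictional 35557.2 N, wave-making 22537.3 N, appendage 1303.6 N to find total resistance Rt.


Formula: Rt = Rf + Rw + Ra
Substituting: Rt = 35557.2 + 22537.3 + 1303.6
Result: Rt = 59398.1 N

59398.1 N


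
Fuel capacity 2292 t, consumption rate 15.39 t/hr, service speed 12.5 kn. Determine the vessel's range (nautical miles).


Formula: endurance = fuel / rate; range = endurance * speed
Step 1 — endurance = 2292 / 15.39 = 148.9279 hours
Step 2 — range = 148.9279 * 12.5 ≈ 1861.6 nautical miles (5 s.f.)

1861.6 NM


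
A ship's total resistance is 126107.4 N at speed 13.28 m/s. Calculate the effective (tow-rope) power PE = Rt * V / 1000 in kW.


Formula: PE = Rt * V / 1000 (kW)
Step 1 — PE (W) = 126107.4 * 13.28 = 1674706.272 W
Step 2 — PE (kW) = 1674706.272 / 1000 ≈ 1674.7 kW (5 s.f.)

1674.7 kW


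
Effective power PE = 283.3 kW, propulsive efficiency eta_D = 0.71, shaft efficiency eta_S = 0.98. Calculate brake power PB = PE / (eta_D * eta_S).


Formula: PB = PE / (eta_D * eta_S)
Step 1 — combined efficiency = eta_D * eta_S = 0.71 * 0.98 = 0.6958
Step 2 — PB = 283.3 / 0.6958 ≈ 407.16 kW (5 s.f.)

407.16 kW


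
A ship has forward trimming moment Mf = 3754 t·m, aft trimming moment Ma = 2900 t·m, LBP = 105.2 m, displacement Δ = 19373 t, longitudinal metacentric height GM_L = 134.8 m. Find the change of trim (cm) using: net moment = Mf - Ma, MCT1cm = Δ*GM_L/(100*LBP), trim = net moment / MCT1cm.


Formula: net trimming moment = Mf - Ma; MCT1cm = Δ*GM_L/(100*LBP); trim = net moment / MCT1cm
Step 1 — net trimming moment = 3754 - 2900 = 854 t·m
Step 2 — MCT1cm = 19373 * 134.8 / (100 * 105.2) = 248.2396 t·m/cm
Step 3 — trim = 854 / 248.2396 ≈ 3.4402 cm (5 s.f.)

3.4402 cm


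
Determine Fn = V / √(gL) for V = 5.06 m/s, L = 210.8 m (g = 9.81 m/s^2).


Formula: Fn = V / sqrt(g * L)
Step 1 — g * L = 9.81 * 210.8 = 2067.948
Step 2 — sqrt(g * L) = sqrt(2067.948) = 45.474696
Step 3 — Fn = 5.06 / 45.474696 ≈ 0.11127 (5 s.f.)

0.11127


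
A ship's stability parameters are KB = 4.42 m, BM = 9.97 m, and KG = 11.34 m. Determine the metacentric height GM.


Formula: GM = KB + BM - KG
Step 1 — KM = KB + BM = 4.42 + 9.97 = 14.39 m
Step 2 — GM = KM - KG = 14.39 - 11.34 = 3.05 m

3.05 m


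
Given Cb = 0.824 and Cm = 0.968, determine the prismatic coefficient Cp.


Formula: Cp = Cb / Cm
Substituting: Cp = 0.824 / 0.968
Result: Cp ≈ 0.85124 (5 s.f.)

0.85124


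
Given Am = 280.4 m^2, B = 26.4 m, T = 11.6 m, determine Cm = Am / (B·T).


Formula: Cm = Am / (B * T)
Step 1 — B * T = 26.4 * 11.6 = 306.24 m^2
Step 2 — Cm = 280.4 / 306.24 ≈ 0.91562 (5 s.f.)

0.91562


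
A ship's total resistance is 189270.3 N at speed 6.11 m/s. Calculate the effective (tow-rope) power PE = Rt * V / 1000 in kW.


Formula: PE = Rt * V / 1000 (kW)
Step 1 — PE (W) = 189270.3 * 6.11 = 1156441.533 W
Step 2 — PE (kW) = 1156441.533 / 1000 ≈ 1156.4 kW (5 s.f.)

1156.4 kW


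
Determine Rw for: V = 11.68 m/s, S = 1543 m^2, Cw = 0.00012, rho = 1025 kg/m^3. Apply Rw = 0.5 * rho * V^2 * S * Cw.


Formula: Rw = 0.5 * rho * V^2 * S * Cw
Step 1 — V^2 = 11.68^2 = 136.4224
Step 2 — 0.5 * rho * V^2 = 0.5 * 1025 * 136.4224 = 69916.48
Step 3 — Rw = 69916.48 * 1543 * 0.00012 ≈ 12946 N (5 s.f.)

12946 N
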